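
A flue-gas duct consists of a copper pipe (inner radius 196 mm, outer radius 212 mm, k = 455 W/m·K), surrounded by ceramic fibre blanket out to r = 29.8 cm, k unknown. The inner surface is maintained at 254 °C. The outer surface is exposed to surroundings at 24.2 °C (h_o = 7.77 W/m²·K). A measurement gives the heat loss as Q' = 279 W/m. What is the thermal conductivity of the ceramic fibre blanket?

ΣR = ΔT/Q' = |254 − 24.2|/279 = 0.8237 m·K/W
Known resistances:
  R'_copper = ln(0.212/0.196)/(2πk) = 0.07847/(2π·455) = 2.745×10^-5 m·K/W
  R'_conv,out = 1/(2πr h) = 1/(2π·0.298·7.77) = 0.06874 m·K/W
R_ceramic fibre blanket = ΣR − ΣR_known = 0.8237 − 0.06877 = 0.7549 m·K/W
ln(r₂/r₁)/(2πk) = 0.7549 ⇒ k = 0.3405/(2π·0.7549) = 0.0718 W/m·K

k = 0.0718 W/m·K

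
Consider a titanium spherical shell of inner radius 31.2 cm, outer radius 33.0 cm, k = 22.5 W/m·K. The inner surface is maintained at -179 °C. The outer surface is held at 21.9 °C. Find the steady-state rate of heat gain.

Q = 4πk·ΔT/(1/r₁ − 1/r₂) = 4π × 22.5 × 200.9 / (1/0.312 − 1/0.330) = 3.25×10^5 W

Q = 3.25×10^5 W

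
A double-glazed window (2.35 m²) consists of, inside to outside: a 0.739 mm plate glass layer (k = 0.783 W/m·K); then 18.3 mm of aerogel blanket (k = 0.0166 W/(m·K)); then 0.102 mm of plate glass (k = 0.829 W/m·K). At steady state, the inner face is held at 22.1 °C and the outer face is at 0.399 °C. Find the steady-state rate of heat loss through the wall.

Treat each layer as a resistance in series:
  R_plate glass = L/(kA) = 7.39×10^-4/(0.783·2.35) = 4.016×10^-4 K/W
  R_aerogel blanket = L/(kA) = 0.0183/(0.0166·2.35) = 0.4691 K/W
  R_plate glass = L/(kA) = 1.02×10^-4/(0.829·2.35) = 5.236×10^-5 K/W
ΣR = 4.016×10^-4 + 0.4691 + 5.236×10^-5 = 0.4696 K/W
Q = ΔT/ΣR = (22.1 °C − 0.399 °C)/0.4696 = 46.2 W

Q = 46.2 W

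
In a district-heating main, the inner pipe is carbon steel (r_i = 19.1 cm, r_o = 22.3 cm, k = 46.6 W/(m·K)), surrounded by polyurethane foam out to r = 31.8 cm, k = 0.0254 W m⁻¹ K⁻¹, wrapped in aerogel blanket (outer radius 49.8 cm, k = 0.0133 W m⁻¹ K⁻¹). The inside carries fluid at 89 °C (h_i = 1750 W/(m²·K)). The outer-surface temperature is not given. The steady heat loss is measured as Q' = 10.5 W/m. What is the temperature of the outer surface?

Sum the resistances:
  R'_conv,in = 1/(2πr h) = 1/(2π·0.191·1750) = 4.762×10^-4 m·K/W
  R'_carbon steel = ln(0.223/0.191)/(2πk) = 0.1549/(2π·46.6) = 5.290×10^-4 m·K/W
  R'_polyurethane foam = ln(0.318/0.223)/(2πk) = 0.3549/(2π·0.0254) = 2.224 m·K/W
  R'_aerogel blanket = ln(0.498/0.318)/(2πk) = 0.4485/(2π·0.0133) = 5.368 m·K/W
ΣR = 7.592 m·K/W
ΔT = Q'·ΣR = 10.5 × 7.592 = 79.72 K
Heat flows outward, so T_out = T_in − ΔT = 89 − 79.72 = 9.28 °C

T_out = 9.28 °C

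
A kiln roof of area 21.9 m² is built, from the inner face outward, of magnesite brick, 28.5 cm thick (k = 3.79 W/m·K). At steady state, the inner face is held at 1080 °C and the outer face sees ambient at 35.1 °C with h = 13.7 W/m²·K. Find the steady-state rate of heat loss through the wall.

Q = 154 kW

Resistance network (inner→outer):
  R_magnesite brick = L/(kA) = 0.285/(3.79·21.9) = 0.003434 K/W
  R_conv,out = 1/(hA) = 1/(13.7·21.9) = 0.003333 K/W
ΣR = 0.003434 + 0.003333 = 0.006767 K/W
Q = ΔT/ΣR = (1080 °C − 35.1 °C)/0.006767 = 1.54×10^5 W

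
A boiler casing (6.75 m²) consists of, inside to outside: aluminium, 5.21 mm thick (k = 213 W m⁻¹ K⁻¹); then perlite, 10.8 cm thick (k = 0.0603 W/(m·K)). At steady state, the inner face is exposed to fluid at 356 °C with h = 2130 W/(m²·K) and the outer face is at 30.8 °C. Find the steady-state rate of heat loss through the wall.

Treat each layer as a resistance in series:
  R_conv,in = 1/(hA) = 1/(2130·6.75) = 6.955×10^-5 K/W
  R_aluminium = L/(kA) = 0.00521/(213·6.75) = 3.624×10^-6 K/W
  R_perlite = L/(kA) = 0.108/(0.0603·6.75) = 0.2653 K/W
ΣR = 6.955×10^-5 + 3.624×10^-6 + 0.2653 = 0.2654 K/W
Q = ΔT/ΣR = (356 °C − 30.8 °C)/0.2654 = 1230 W

Q = 1230 W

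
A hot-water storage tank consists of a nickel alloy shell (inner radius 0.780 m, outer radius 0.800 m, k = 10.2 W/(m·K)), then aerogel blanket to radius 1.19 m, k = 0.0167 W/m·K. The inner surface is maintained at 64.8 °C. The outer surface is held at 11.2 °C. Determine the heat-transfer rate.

Treat each layer as a resistance in series:
  R_nickel alloy = (1/0.780 − 1/0.800)/(4πk) = 0.03205/(4π·10.2) = 2.501×10^-4 K/W
  R_aerogel blanket = (1/0.800 − 1/1.19)/(4πk) = 0.4097/(4π·0.0167) = 1.952 K/W
ΣR = 2.501×10^-4 + 1.952 = 1.952 K/W
Q = ΔT/ΣR = (64.8 °C − 11.2 °C)/1.952 = 27.5 W

Q = 27.5 W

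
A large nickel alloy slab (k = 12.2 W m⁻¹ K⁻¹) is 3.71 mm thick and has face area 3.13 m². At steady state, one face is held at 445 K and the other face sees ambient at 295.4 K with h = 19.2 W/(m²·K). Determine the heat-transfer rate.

Q = 8940 W

Treat each layer as a resistance in series:
  R_nickel alloy = L/(kA) = 0.00371/(12.2·3.13) = 9.716×10^-5 K/W
  R_conv,out = 1/(hA) = 1/(19.2·3.13) = 0.01664 K/W
ΣR = 9.716×10^-5 + 0.01664 = 0.01674 K/W
Q = ΔT/ΣR = (445 K − 295.4 K)/0.01674 = 8940 W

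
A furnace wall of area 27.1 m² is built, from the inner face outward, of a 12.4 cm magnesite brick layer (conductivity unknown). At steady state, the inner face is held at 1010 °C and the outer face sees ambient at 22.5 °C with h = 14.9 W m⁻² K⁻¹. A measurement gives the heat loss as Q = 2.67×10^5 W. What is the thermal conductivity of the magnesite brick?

k = 3.74 W/m·K

ΣR = ΔT/Q = |1010 − 22.5|/2.67×10^5 = 0.003699 K/W
Known resistances:
  R_conv,out = 1/(hA) = 1/(14.9·27.1) = 0.002477 K/W
R_magnesite brick = ΣR − ΣR_known = 0.003699 − 0.002477 = 0.001222 K/W
L/(kA) = 0.001222 ⇒ k = 0.124/(0.001222·27.1) = 3.74 W/m·K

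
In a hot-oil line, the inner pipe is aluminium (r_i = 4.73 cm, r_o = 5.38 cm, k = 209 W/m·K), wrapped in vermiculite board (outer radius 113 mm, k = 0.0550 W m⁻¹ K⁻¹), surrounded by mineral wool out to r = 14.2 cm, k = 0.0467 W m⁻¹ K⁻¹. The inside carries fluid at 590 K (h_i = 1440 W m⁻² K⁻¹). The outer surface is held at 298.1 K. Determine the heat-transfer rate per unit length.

Q' = 99.7 W/m

Series thermal resistances, inner to outer:
  R'_conv,in = 1/(2πr h) = 1/(2π·0.0473·1440) = 0.002337 m·K/W
  R'_aluminium = ln(0.0538/0.0473)/(2πk) = 0.1288/(2π·209) = 9.805×10^-5 m·K/W
  R'_vermiculite board = ln(0.113/0.0538)/(2πk) = 0.7421/(2π·0.0550) = 2.147 m·K/W
  R'_mineral wool = ln(0.142/0.113)/(2πk) = 0.2284/(2π·0.0467) = 0.7785 m·K/W
ΣR = 0.002337 + 9.805×10^-5 + 2.147 + 0.7785 = 2.928 m·K/W
Q' = ΔT/ΣR = (590 K − 298.1 K)/2.928 = 99.7 W/m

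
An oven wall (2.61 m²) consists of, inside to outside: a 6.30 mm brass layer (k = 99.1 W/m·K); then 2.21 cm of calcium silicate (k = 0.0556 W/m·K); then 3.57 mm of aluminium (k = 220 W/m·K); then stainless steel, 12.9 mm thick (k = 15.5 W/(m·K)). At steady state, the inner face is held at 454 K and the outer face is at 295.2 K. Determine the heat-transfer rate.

Series thermal resistances, inner to outer:
  R_brass = L/(kA) = 0.00630/(99.1·2.61) = 2.436×10^-5 K/W
  R_calcium silicate = L/(kA) = 0.0221/(0.0556·2.61) = 0.1523 K/W
  R_aluminium = L/(kA) = 0.00357/(220·2.61) = 6.217×10^-6 K/W
  R_stainless steel = L/(kA) = 0.0129/(15.5·2.61) = 3.189×10^-4 K/W
ΣR = 2.436×10^-5 + 0.1523 + 6.217×10^-6 + 3.189×10^-4 = 0.1526 K/W
Q = ΔT/ΣR = (454 K − 295.2 K)/0.1526 = 1040 W

Q = 1040 W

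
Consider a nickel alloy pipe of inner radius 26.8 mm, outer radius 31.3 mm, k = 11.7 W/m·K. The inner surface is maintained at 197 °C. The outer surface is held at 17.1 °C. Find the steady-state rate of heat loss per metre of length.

Q' = 2πk·ΔT/ln(r₂/r₁) = 2π × 11.7 × 179.9 / ln(0.0313/0.0268) = 85200 W/m

Q' = 85.2 kW/m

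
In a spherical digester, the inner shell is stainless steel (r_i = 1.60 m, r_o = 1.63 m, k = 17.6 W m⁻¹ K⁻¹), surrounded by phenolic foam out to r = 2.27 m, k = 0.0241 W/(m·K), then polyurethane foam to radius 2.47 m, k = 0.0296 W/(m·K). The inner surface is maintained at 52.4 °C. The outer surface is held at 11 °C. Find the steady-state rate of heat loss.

Series thermal resistances, inner to outer:
  R_stainless steel = (1/1.60 − 1/1.63)/(4πk) = 0.01150/(4π·17.6) = 5.201×10^-5 K/W
  R_phenolic foam = (1/1.63 − 1/2.27)/(4πk) = 0.1730/(4π·0.0241) = 0.5711 K/W
  R_polyurethane foam = (1/2.27 − 1/2.47)/(4πk) = 0.03567/(4π·0.0296) = 0.09590 K/W
ΣR = 5.201×10^-5 + 0.5711 + 0.09590 = 0.6671 K/W
Q = ΔT/ΣR = (52.4 °C − 11 °C)/0.6671 = 62.1 W

Q = 62.1 W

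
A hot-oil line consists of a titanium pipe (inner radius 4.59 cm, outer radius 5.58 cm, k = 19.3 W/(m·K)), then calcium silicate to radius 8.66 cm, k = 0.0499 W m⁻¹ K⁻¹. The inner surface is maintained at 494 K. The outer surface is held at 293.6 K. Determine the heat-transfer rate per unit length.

Resistance network (inner→outer):
  R'_titanium = ln(0.0558/0.0459)/(2πk) = 0.1953/(2π·19.3) = 0.001611 m·K/W
  R'_calcium silicate = ln(0.0866/0.0558)/(2πk) = 0.4395/(2π·0.0499) = 1.402 m·K/W
ΣR = 0.001611 + 1.402 = 1.404 m·K/W
Q' = ΔT/ΣR = (494 K − 293.6 K)/1.404 = 143 W/m

Q' = 143 W/m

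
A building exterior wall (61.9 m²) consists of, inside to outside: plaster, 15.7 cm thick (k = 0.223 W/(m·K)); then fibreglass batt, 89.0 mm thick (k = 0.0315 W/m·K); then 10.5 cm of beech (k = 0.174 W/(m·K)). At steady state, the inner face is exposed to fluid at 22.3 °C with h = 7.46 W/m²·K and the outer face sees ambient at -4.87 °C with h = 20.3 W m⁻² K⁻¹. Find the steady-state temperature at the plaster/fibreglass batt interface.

Series thermal resistances, inner to outer:
  R_conv,in = 1/(hA) = 1/(7.46·61.9) = 0.002166 K/W
  R_plaster = L/(kA) = 0.157/(0.223·61.9) = 0.01137 K/W
  R_fibreglass batt = L/(kA) = 0.0890/(0.0315·61.9) = 0.04564 K/W
  R_beech = L/(kA) = 0.105/(0.174·61.9) = 0.009749 K/W
  R_conv,out = 1/(hA) = 1/(20.3·61.9) = 7.958×10^-4 K/W
ΣR = 0.002166 + 0.01137 + 0.04564 + 0.009749 + 7.958×10^-4 = 0.06972 K/W
Q = ΔT/ΣR = (22.3 °C − -4.87 °C)/0.06972 = 389.7 W
From the inner boundary to the plaster/fibreglass batt interface, ΣR_partial = 0.01354 K/W.
T_interface = T_in − Q·ΣR_partial = 22.3 °C − (389.7)(0.01354) = 17.0 °C

T = 17.0 °C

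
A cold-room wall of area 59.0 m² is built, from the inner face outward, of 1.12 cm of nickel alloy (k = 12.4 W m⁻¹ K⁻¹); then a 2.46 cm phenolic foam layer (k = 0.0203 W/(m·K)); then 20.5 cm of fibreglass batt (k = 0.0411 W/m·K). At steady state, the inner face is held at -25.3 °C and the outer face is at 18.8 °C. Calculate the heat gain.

Q = 420 W

Treat each layer as a resistance in series:
  R_nickel alloy = L/(kA) = 0.0112/(12.4·59.0) = 1.531×10^-5 K/W
  R_phenolic foam = L/(kA) = 0.0246/(0.0203·59.0) = 0.02054 K/W
  R_fibreglass batt = L/(kA) = 0.205/(0.0411·59.0) = 0.08454 K/W
ΣR = 1.531×10^-5 + 0.02054 + 0.08454 = 0.1051 K/W
Q = ΔT/ΣR = (-25.3 °C − 18.8 °C)/0.1051 = -420 W
(Negative Q ⇒ heat flows inward; heat gain = 420 W.)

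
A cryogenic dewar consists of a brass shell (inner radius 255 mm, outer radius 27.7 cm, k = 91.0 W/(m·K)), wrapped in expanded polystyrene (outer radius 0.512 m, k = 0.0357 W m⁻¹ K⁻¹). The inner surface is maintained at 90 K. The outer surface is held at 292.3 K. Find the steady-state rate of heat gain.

Q = 54.8 W

Series thermal resistances, inner to outer:
  R_brass = (1/0.255 − 1/0.277)/(4πk) = 0.3115/(4π·91.0) = 2.724×10^-4 K/W
  R_expanded polystyrene = (1/0.277 − 1/0.512)/(4πk) = 1.657/(4π·0.0357) = 3.694 K/W
ΣR = 2.724×10^-4 + 3.694 = 3.694 K/W
Q = ΔT/ΣR = (90 K − 292.3 K)/3.694 = -54.8 W
(Negative Q ⇒ heat flows inward; heat gain = 54.8 W.)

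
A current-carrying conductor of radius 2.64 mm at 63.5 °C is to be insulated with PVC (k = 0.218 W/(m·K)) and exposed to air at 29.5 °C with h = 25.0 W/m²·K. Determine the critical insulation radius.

For a cylinder, r_cr = k_ins/h = 0.218/25.0 = 0.00872 m = 0.872 cm

r_cr = 0.872 cm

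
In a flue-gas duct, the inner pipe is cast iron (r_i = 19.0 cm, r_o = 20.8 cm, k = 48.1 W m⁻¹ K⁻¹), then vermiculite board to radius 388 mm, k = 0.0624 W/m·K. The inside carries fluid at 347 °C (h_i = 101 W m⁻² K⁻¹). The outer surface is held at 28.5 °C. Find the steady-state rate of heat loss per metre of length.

Q' = 199 W/m

Series thermal resistances, inner to outer:
  R'_conv,in = 1/(2πr h) = 1/(2π·0.190·101) = 0.008294 m·K/W
  R'_cast iron = ln(0.208/0.190)/(2πk) = 0.09051/(2π·48.1) = 2.995×10^-4 m·K/W
  R'_vermiculite board = ln(0.388/0.208)/(2πk) = 0.6235/(2π·0.0624) = 1.590 m·K/W
ΣR = 0.008294 + 2.995×10^-4 + 1.590 = 1.599 m·K/W
Q' = ΔT/ΣR = (347 °C − 28.5 °C)/1.599 = 199 W/m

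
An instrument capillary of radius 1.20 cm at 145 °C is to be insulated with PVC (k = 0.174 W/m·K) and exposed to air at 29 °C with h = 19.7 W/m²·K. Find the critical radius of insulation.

r_cr = 0.883 cm

For a cylinder, r_cr = k_ins/h = 0.174/19.7 = 0.00883 m = 0.883 cm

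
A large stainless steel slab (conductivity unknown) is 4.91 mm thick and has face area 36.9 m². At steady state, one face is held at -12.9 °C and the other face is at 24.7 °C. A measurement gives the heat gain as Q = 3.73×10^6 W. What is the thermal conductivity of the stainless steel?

ΣR = ΔT/Q = |-12.9 − 24.7|/3.73×10^6 = 1.008×10^-5 K/W
L/(kA) = 1.008×10^-5 ⇒ k = 0.00491/(1.008×10^-5·36.9) = 13.2 W/m·K

k = 13.2 W/m·K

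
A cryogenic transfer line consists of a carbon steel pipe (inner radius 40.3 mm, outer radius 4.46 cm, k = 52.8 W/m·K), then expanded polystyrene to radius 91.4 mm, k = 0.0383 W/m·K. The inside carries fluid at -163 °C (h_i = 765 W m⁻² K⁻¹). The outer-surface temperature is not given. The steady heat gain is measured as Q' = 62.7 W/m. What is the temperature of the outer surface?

T_out = 24.3 °C

Series resistances:
  R'_conv,in = 1/(2πr h) = 1/(2π·0.0403·765) = 0.005162 m·K/W
  R'_carbon steel = ln(0.0446/0.0403)/(2πk) = 0.1014/(2π·52.8) = 3.056×10^-4 m·K/W
  R'_expanded polystyrene = ln(0.0914/0.0446)/(2πk) = 0.7175/(2π·0.0383) = 2.982 m·K/W
ΣR = 2.987 m·K/W
ΔT = Q'·ΣR = 62.7 × 2.987 = 187.3 K
Heat flows inward, so T_out = T_in + ΔT = -163 + 187.3 = 24.3 °C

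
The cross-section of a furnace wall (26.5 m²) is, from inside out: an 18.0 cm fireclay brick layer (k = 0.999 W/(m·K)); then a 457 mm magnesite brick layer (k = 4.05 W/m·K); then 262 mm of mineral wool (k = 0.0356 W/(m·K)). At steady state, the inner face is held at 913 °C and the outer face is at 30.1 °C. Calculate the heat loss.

Q = 3.06 kW

Resistance network (inner→outer):
  R_fireclay brick = L/(kA) = 0.180/(0.999·26.5) = 0.006799 K/W
  R_magnesite brick = L/(kA) = 0.457/(4.05·26.5) = 0.004258 K/W
  R_mineral wool = L/(kA) = 0.262/(0.0356·26.5) = 0.2777 K/W
ΣR = 0.006799 + 0.004258 + 0.2777 = 0.2888 K/W
Q = ΔT/ΣR = (913 °C − 30.1 °C)/0.2888 = 3060 W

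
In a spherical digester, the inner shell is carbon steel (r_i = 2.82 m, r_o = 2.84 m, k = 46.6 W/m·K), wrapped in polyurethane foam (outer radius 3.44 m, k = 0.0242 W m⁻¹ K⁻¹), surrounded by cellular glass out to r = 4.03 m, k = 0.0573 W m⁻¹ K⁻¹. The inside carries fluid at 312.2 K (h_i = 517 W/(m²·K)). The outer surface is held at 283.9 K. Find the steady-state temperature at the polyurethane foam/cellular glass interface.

Treat each layer as a resistance in series:
  R_conv,in = 1/(4πr²h) = 1/(4π·2.82²·517) = 1.936×10^-5 K/W
  R_carbon steel = (1/2.82 − 1/2.84)/(4πk) = 0.002497/(4π·46.6) = 4.264×10^-6 K/W
  R_polyurethane foam = (1/2.84 − 1/3.44)/(4πk) = 0.06142/(4π·0.0242) = 0.2020 K/W
  R_cellular glass = (1/3.44 − 1/4.03)/(4πk) = 0.04256/(4π·0.0573) = 0.05910 K/W
ΣR = 1.936×10^-5 + 4.264×10^-6 + 0.2020 + 0.05910 = 0.2611 K/W
Q = ΔT/ΣR = (312.2 K − 283.9 K)/0.2611 = 108.4 W
From the inner boundary to the polyurethane foam/cellular glass interface, ΣR_partial = 0.2020 K/W.
T_interface = T_in − Q·ΣR_partial = 312.2 K − (108.4)(0.2020) = 290.3 K

T = 290.3 K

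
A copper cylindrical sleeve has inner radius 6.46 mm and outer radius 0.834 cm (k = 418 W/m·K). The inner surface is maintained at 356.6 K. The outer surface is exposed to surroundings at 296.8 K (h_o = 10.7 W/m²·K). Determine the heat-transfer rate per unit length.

Q' = 33.5 W/m

Series thermal resistances, inner to outer:
  R'_copper = ln(0.00834/0.00646)/(2πk) = 0.2554/(2π·418) = 9.726×10^-5 m·K/W
  R'_conv,out = 1/(2πr h) = 1/(2π·0.00834·10.7) = 1.783 m·K/W
ΣR = 9.726×10^-5 + 1.783 = 1.783 m·K/W
Q' = ΔT/ΣR = (356.6 K − 296.8 K)/1.783 = 33.5 W/m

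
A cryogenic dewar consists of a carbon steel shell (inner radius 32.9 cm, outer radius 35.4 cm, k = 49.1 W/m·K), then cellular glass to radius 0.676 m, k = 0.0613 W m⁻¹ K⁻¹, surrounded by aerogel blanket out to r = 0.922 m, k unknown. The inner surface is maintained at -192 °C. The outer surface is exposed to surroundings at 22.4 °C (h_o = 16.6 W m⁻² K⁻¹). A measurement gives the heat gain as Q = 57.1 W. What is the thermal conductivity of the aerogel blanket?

ΣR = ΔT/Q = |-192 − 22.4|/57.1 = 3.755 K/W
Known resistances:
  R_carbon steel = (1/0.329 − 1/0.354)/(4πk) = 0.2147/(4π·49.1) = 3.479×10^-4 K/W
  R_cellular glass = (1/0.354 − 1/0.676)/(4πk) = 1.346/(4π·0.0613) = 1.747 K/W
  R_conv,out = 1/(4πr²h) = 1/(4π·0.922²·16.6) = 0.005639 K/W
R_aerogel blanket = ΣR − ΣR_known = 3.755 − 1.753 = 2.002 K/W
(1/r₁−1/r₂)/(4πk) = 2.002 ⇒ k = 0.3947/(4π·2.002) = 0.0157 W/m·K

k = 0.0157 W/m·K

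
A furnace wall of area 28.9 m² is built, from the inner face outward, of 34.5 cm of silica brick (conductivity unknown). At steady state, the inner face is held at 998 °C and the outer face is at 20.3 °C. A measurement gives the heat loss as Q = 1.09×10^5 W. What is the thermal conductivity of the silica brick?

ΣR = ΔT/Q = |998 − 20.3|/1.09×10^5 = 0.008970 K/W
L/(kA) = 0.008970 ⇒ k = 0.345/(0.008970·28.9) = 1.33 W/m·K

k = 1.33 W/m·K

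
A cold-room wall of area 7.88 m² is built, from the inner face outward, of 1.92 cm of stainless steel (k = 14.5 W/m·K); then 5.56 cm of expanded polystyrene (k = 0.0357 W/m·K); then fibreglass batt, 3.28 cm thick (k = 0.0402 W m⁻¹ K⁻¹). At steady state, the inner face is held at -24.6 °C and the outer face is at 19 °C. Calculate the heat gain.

Q = 145 W

Treat each layer as a resistance in series:
  R_stainless steel = L/(kA) = 0.0192/(14.5·7.88) = 1.680×10^-4 K/W
  R_expanded polystyrene = L/(kA) = 0.0556/(0.0357·7.88) = 0.1976 K/W
  R_fibreglass batt = L/(kA) = 0.0328/(0.0402·7.88) = 0.1035 K/W
ΣR = 1.680×10^-4 + 0.1976 + 0.1035 = 0.3013 K/W
Q = ΔT/ΣR = (-24.6 °C − 19 °C)/0.3013 = -145 W
(Negative Q ⇒ heat flows inward; heat gain = 145 W.)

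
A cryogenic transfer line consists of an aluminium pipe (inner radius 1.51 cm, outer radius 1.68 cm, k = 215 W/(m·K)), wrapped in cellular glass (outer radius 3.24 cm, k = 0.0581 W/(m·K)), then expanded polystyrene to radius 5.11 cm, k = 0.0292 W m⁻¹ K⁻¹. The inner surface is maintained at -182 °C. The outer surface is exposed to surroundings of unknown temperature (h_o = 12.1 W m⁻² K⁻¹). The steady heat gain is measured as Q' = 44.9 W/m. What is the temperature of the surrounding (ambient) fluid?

Sum the resistances:
  R'_aluminium = ln(0.0168/0.0151)/(2πk) = 0.1067/(2π·215) = 7.897×10^-5 m·K/W
  R'_cellular glass = ln(0.0324/0.0168)/(2πk) = 0.6568/(2π·0.0581) = 1.799 m·K/W
  R'_expanded polystyrene = ln(0.0511/0.0324)/(2πk) = 0.4556/(2π·0.0292) = 2.483 m·K/W
  R'_conv,out = 1/(2πr h) = 1/(2π·0.0511·12.1) = 0.2574 m·K/W
ΣR = 4.540 m·K/W
ΔT = Q'·ΣR = 44.9 × 4.540 = 203.8 K
Heat flows inward, so T_out = T_in + ΔT = -182 + 203.8 = 21.8 °C

T_out = 21.8 °C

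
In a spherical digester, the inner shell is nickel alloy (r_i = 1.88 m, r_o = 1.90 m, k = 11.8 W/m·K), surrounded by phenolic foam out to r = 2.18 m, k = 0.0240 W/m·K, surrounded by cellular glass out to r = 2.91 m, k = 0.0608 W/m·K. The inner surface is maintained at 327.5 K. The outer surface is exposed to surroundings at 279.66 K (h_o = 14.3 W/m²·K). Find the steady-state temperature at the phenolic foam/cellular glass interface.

T = 298.9 K

Resistance network (inner→outer):
  R_nickel alloy = (1/1.88 − 1/1.90)/(4πk) = 0.005599/(4π·11.8) = 3.776×10^-5 K/W
  R_phenolic foam = (1/1.90 − 1/2.18)/(4πk) = 0.06760/(4π·0.0240) = 0.2241 K/W
  R_cellular glass = (1/2.18 − 1/2.91)/(4πk) = 0.1151/(4π·0.0608) = 0.1506 K/W
  R_conv,out = 1/(4πr²h) = 1/(4π·2.91²·14.3) = 6.572×10^-4 K/W
ΣR = 3.776×10^-5 + 0.2241 + 0.1506 + 6.572×10^-4 = 0.3754 K/W
Q = ΔT/ΣR = (327.5 K − 279.66 K)/0.3754 = 127.4 W
From the inner boundary to the phenolic foam/cellular glass interface, ΣR_partial = 0.2241 K/W.
T_interface = T_in − Q·ΣR_partial = 327.5 K − (127.4)(0.2241) = 298.9 K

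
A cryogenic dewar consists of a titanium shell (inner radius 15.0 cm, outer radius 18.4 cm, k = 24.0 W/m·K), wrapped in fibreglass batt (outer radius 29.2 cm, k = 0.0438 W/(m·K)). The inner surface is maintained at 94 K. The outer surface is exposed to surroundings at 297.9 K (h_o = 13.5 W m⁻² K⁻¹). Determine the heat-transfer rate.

Treat each layer as a resistance in series:
  R_titanium = (1/0.150 − 1/0.184)/(4πk) = 1.232/(4π·24.0) = 0.004085 K/W
  R_fibreglass batt = (1/0.184 − 1/0.292)/(4πk) = 2.010/(4π·0.0438) = 3.652 K/W
  R_conv,out = 1/(4πr²h) = 1/(4π·0.292²·13.5) = 0.06913 K/W
ΣR = 0.004085 + 3.652 + 0.06913 = 3.725 K/W
Q = ΔT/ΣR = (94 K − 297.9 K)/3.725 = -54.7 W
(Negative Q ⇒ heat flows inward; heat gain = 54.7 W.)

Q = 54.7 W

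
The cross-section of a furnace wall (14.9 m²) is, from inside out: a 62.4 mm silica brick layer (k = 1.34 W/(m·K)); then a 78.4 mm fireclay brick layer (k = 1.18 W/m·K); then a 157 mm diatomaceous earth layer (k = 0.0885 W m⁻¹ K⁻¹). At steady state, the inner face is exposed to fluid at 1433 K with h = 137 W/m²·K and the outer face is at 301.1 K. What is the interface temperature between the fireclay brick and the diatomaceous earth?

T = 1361 K

Series thermal resistances, inner to outer:
  R_conv,in = 1/(hA) = 1/(137·14.9) = 4.899×10^-4 K/W
  R_silica brick = L/(kA) = 0.0624/(1.34·14.9) = 0.003125 K/W
  R_fireclay brick = L/(kA) = 0.0784/(1.18·14.9) = 0.004459 K/W
  R_diatomaceous earth = L/(kA) = 0.157/(0.0885·14.9) = 0.1191 K/W
ΣR = 4.899×10^-4 + 0.003125 + 0.004459 + 0.1191 = 0.1272 K/W
Q = ΔT/ΣR = (1433 K − 301.1 K)/0.1272 = 8899 W
From the inner boundary to the fireclay brick/diatomaceous earth interface, ΣR_partial = 0.008074 K/W.
T_interface = T_in − Q·ΣR_partial = 1433 K − (8899)(0.008074) = 1361 K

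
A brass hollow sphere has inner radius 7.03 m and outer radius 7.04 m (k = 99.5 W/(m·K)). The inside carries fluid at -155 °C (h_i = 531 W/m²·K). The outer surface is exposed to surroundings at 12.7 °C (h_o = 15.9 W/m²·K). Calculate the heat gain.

Q = 1.61×10^6 W

Resistance network (inner→outer):
  R_conv,in = 1/(4πr²h) = 1/(4π·7.03²·531) = 3.032×10^-6 K/W
  R_brass = (1/7.03 − 1/7.04)/(4πk) = 2.021×10^-4/(4π·99.5) = 1.616×10^-7 K/W
  R_conv,out = 1/(4πr²h) = 1/(4π·7.04²·15.9) = 1.010×10^-4 K/W
ΣR = 3.032×10^-6 + 1.616×10^-7 + 1.010×10^-4 = 1.042×10^-4 K/W
Q = ΔT/ΣR = (-155 °C − 12.7 °C)/1.042×10^-4 = -1.61×10^6 W
(Negative Q ⇒ heat flows inward; heat gain = 1.61×10^6 W.)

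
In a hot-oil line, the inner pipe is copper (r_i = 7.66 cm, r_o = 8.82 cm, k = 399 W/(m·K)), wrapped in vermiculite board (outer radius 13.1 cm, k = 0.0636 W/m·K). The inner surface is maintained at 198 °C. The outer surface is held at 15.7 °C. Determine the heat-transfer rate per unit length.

Resistance network (inner→outer):
  R'_copper = ln(0.0882/0.0766)/(2πk) = 0.1410/(2π·399) = 5.625×10^-5 m·K/W
  R'_vermiculite board = ln(0.131/0.0882)/(2πk) = 0.3956/(2π·0.0636) = 0.9899 m·K/W
ΣR = 5.625×10^-5 + 0.9899 = 0.9900 m·K/W
Q' = ΔT/ΣR = (198 °C − 15.7 °C)/0.9900 = 184 W/m

Q' = 184 W/m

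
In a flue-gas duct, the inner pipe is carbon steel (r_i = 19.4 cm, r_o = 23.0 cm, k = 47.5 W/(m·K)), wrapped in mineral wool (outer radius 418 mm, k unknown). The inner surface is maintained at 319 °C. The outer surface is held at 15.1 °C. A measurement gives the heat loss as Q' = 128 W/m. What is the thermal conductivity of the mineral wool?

k = 0.0401 W/m·K

ΣR = ΔT/Q' = |319 − 15.1|/128 = 2.374 m·K/W
Known resistances:
  R'_carbon steel = ln(0.230/0.194)/(2πk) = 0.1702/(2π·47.5) = 5.703×10^-4 m·K/W
R_mineral wool = ΣR − ΣR_known = 2.374 − 5.703×10^-4 = 2.373 m·K/W
ln(r₂/r₁)/(2πk) = 2.373 ⇒ k = 0.5974/(2π·2.373) = 0.0401 W/m·K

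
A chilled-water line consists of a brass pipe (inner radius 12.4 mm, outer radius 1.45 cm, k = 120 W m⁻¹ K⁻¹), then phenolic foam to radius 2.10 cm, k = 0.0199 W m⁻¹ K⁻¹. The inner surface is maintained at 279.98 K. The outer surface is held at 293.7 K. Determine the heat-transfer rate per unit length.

Series thermal resistances, inner to outer:
  R'_brass = ln(0.0145/0.0124)/(2πk) = 0.1565/(2π·120) = 2.075×10^-4 m·K/W
  R'_phenolic foam = ln(0.0210/0.0145)/(2πk) = 0.3704/(2π·0.0199) = 2.962 m·K/W
ΣR = 2.075×10^-4 + 2.962 = 2.962 m·K/W
Q' = ΔT/ΣR = (279.98 K − 293.7 K)/2.962 = -4.63 W/m
(Negative Q' ⇒ heat flows inward; heat gain = 4.63 W/m.)

Q' = 4.63 W/m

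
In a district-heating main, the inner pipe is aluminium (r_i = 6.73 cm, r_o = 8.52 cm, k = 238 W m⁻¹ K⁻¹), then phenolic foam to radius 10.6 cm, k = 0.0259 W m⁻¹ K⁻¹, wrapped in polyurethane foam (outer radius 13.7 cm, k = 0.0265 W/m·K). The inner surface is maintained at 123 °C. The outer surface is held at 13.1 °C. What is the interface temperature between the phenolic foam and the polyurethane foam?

Series thermal resistances, inner to outer:
  R'_aluminium = ln(0.0852/0.0673)/(2πk) = 0.2358/(2π·238) = 1.577×10^-4 m·K/W
  R'_phenolic foam = ln(0.106/0.0852)/(2πk) = 0.2184/(2π·0.0259) = 1.342 m·K/W
  R'_polyurethane foam = ln(0.137/0.106)/(2πk) = 0.2565/(2π·0.0265) = 1.541 m·K/W
ΣR = 1.577×10^-4 + 1.342 + 1.541 = 2.883 m·K/W
Q' = ΔT/ΣR = (123 °C − 13.1 °C)/2.883 = 38.12 W/m
From the inner boundary to the phenolic foam/polyurethane foam interface, ΣR_partial = 1.342 m·K/W.
T_interface = T_in − Q'·ΣR_partial = 123 °C − (38.12)(1.342) = 71.8 °C

T = 71.8 °C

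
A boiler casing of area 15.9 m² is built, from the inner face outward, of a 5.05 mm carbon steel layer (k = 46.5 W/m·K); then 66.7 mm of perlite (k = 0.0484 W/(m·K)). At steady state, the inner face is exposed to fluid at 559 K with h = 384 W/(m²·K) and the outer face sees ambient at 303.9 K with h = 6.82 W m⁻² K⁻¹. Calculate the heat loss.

Q = 2.66 kW

Resistance network (inner→outer):
  R_conv,in = 1/(hA) = 1/(384·15.9) = 1.638×10^-4 K/W
  R_carbon steel = L/(kA) = 0.00505/(46.5·15.9) = 6.830×10^-6 K/W
  R_perlite = L/(kA) = 0.0667/(0.0484·15.9) = 0.08667 K/W
  R_conv,out = 1/(hA) = 1/(6.82·15.9) = 0.009222 K/W
ΣR = 1.638×10^-4 + 6.830×10^-6 + 0.08667 + 0.009222 = 0.09606 K/W
Q = ΔT/ΣR = (559 K − 303.9 K)/0.09606 = 2660 W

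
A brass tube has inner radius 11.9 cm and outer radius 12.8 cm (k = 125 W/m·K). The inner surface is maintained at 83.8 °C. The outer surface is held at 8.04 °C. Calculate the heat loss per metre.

Q' = 8.16×10^5 W/m

Q' = 2πk·ΔT/ln(r₂/r₁) = 2π × 125 × 75.76 / ln(0.128/0.119) = 8.16×10^5 W/m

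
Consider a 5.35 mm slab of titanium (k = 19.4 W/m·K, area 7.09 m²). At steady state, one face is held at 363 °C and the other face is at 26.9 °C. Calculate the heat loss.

Q = 8.64×10^6 W

Q = kA·ΔT/L = 19.4 × 7.09 × |363 °C − 26.9 °C| / 0.00535 = 8.64×10^6 W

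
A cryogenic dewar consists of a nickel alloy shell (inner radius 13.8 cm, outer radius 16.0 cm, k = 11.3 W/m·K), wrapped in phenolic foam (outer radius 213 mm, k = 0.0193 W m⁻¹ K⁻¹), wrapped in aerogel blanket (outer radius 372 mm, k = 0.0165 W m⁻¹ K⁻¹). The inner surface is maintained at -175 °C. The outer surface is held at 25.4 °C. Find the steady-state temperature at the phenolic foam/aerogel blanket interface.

Treat each layer as a resistance in series:
  R_nickel alloy = (1/0.138 − 1/0.160)/(4πk) = 0.9964/(4π·11.3) = 0.007017 K/W
  R_phenolic foam = (1/0.160 − 1/0.213)/(4πk) = 1.555/(4π·0.0193) = 6.412 K/W
  R_aerogel blanket = (1/0.213 − 1/0.372)/(4πk) = 2.007/(4π·0.0165) = 9.678 K/W
ΣR = 0.007017 + 6.412 + 9.678 = 16.10 K/W
Q = ΔT/ΣR = (-175 °C − 25.4 °C)/16.10 = -12.45 W
From the inner boundary to the phenolic foam/aerogel blanket interface, ΣR_partial = 6.419 K/W.
T_interface = T_in − Q·ΣR_partial = -175 °C − (-12.45)(6.419) = -95.1 °C

T = -95.1 °C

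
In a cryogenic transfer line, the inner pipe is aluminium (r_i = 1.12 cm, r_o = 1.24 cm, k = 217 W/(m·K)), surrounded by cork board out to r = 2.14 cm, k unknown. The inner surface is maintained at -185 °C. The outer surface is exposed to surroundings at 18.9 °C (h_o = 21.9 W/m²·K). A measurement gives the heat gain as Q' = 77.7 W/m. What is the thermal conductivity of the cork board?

ΣR = ΔT/Q' = |-185 − 18.9|/77.7 = 2.624 m·K/W
Known resistances:
  R'_aluminium = ln(0.0124/0.0112)/(2πk) = 0.1018/(2π·217) = 7.465×10^-5 m·K/W
  R'_conv,out = 1/(2πr h) = 1/(2π·0.0214·21.9) = 0.3396 m·K/W
R_cork board = ΣR − ΣR_known = 2.624 − 0.3397 = 2.284 m·K/W
ln(r₂/r₁)/(2πk) = 2.284 ⇒ k = 0.5457/(2π·2.284) = 0.0380 W/m·K

k = 0.0380 W/m·K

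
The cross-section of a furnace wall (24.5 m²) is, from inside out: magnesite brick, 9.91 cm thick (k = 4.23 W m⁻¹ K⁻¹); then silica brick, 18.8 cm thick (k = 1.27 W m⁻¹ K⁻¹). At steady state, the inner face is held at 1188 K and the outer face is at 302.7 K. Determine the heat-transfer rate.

Treat each layer as a resistance in series:
  R_magnesite brick = L/(kA) = 0.0991/(4.23·24.5) = 9.562×10^-4 K/W
  R_silica brick = L/(kA) = 0.188/(1.27·24.5) = 0.006042 K/W
ΣR = 9.562×10^-4 + 0.006042 = 0.006998 K/W
Q = ΔT/ΣR = (1188 K − 302.7 K)/0.006998 = 1.27×10^5 W

Q = 127 kW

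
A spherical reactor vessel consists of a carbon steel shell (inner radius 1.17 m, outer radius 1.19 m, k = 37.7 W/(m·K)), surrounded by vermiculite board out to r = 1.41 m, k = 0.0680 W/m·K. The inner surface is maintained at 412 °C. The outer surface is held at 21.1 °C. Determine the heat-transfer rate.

Series thermal resistances, inner to outer:
  R_carbon steel = (1/1.17 − 1/1.19)/(4πk) = 0.01436/(4π·37.7) = 3.032×10^-5 K/W
  R_vermiculite board = (1/1.19 − 1/1.41)/(4πk) = 0.1311/(4π·0.0680) = 0.1534 K/W
ΣR = 3.032×10^-5 + 0.1534 = 0.1534 K/W
Q = ΔT/ΣR = (412 °C − 21.1 °C)/0.1534 = 2550 W

Q = 2.55 kW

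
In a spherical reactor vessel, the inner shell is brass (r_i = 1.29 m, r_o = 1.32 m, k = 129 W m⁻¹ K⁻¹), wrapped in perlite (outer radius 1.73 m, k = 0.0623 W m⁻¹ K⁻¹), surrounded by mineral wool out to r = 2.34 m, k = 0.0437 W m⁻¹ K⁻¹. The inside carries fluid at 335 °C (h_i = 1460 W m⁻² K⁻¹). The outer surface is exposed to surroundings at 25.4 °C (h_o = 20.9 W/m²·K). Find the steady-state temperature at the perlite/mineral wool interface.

T = 194 °C

Resistance network (inner→outer):
  R_conv,in = 1/(4πr²h) = 1/(4π·1.29²·1460) = 3.275×10^-5 K/W
  R_brass = (1/1.29 − 1/1.32)/(4πk) = 0.01762/(4π·129) = 1.087×10^-5 K/W
  R_perlite = (1/1.32 − 1/1.73)/(4πk) = 0.1795/(4π·0.0623) = 0.2293 K/W
  R_mineral wool = (1/1.73 − 1/2.34)/(4πk) = 0.1507/(4π·0.0437) = 0.2744 K/W
  R_conv,out = 1/(4πr²h) = 1/(4π·2.34²·20.9) = 6.954×10^-4 K/W
ΣR = 3.275×10^-5 + 1.087×10^-5 + 0.2293 + 0.2744 + 6.954×10^-4 = 0.5044 K/W
Q = ΔT/ΣR = (335 °C − 25.4 °C)/0.5044 = 613.8 W
From the inner boundary to the perlite/mineral wool interface, ΣR_partial = 0.2293 K/W.
T_interface = T_in − Q·ΣR_partial = 335 °C − (613.8)(0.2293) = 194 °C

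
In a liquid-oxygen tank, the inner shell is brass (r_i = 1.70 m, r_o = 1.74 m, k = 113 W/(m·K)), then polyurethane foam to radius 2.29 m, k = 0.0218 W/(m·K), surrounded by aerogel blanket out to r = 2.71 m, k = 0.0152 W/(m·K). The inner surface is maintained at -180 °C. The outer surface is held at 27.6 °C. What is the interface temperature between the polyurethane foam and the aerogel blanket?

Resistance network (inner→outer):
  R_brass = (1/1.70 − 1/1.74)/(4πk) = 0.01352/(4π·113) = 9.523×10^-6 K/W
  R_polyurethane foam = (1/1.74 − 1/2.29)/(4πk) = 0.1380/(4π·0.0218) = 0.5039 K/W
  R_aerogel blanket = (1/2.29 − 1/2.71)/(4πk) = 0.06768/(4π·0.0152) = 0.3543 K/W
ΣR = 9.523×10^-6 + 0.5039 + 0.3543 = 0.8582 K/W
Q = ΔT/ΣR = (-180 °C − 27.6 °C)/0.8582 = -241.9 W
From the inner boundary to the polyurethane foam/aerogel blanket interface, ΣR_partial = 0.5039 K/W.
T_interface = T_in − Q·ΣR_partial = -180 °C − (-241.9)(0.5039) = -58.1 °C

T = -58.1 °C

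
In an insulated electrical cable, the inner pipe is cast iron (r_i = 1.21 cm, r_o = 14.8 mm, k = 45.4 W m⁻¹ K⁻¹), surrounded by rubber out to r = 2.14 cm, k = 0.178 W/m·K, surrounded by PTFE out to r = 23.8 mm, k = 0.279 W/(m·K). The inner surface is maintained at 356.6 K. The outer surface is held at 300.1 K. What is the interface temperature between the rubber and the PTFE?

Series thermal resistances, inner to outer:
  R'_cast iron = ln(0.0148/0.0121)/(2πk) = 0.2014/(2π·45.4) = 7.061×10^-4 m·K/W
  R'_rubber = ln(0.0214/0.0148)/(2πk) = 0.3688/(2π·0.178) = 0.3297 m·K/W
  R'_PTFE = ln(0.0238/0.0214)/(2πk) = 0.1063/(2π·0.279) = 0.06064 m·K/W
ΣR = 7.061×10^-4 + 0.3297 + 0.06064 = 0.3910 m·K/W
Q' = ΔT/ΣR = (356.6 K − 300.1 K)/0.3910 = 144.5 W/m
From the inner boundary to the rubber/PTFE interface, ΣR_partial = 0.3304 m·K/W.
T_interface = T_in − Q'·ΣR_partial = 356.6 K − (144.5)(0.3304) = 308.9 K

T = 308.9 K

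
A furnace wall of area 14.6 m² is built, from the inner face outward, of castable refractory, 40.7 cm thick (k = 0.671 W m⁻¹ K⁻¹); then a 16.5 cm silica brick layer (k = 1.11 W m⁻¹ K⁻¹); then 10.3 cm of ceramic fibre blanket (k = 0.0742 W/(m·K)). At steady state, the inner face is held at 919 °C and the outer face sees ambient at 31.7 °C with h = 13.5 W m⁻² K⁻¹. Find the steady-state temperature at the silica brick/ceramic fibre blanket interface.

T = 617 °C

Series thermal resistances, inner to outer:
  R_castable refractory = L/(kA) = 0.407/(0.671·14.6) = 0.04155 K/W
  R_silica brick = L/(kA) = 0.165/(1.11·14.6) = 0.01018 K/W
  R_ceramic fibre blanket = L/(kA) = 0.103/(0.0742·14.6) = 0.09508 K/W
  R_conv,out = 1/(hA) = 1/(13.5·14.6) = 0.005074 K/W
ΣR = 0.04155 + 0.01018 + 0.09508 + 0.005074 = 0.1519 K/W
Q = ΔT/ΣR = (919 °C − 31.7 °C)/0.1519 = 5841 W
From the inner boundary to the silica brick/ceramic fibre blanket interface, ΣR_partial = 0.05173 K/W.
T_interface = T_in − Q·ΣR_partial = 919 °C − (5841)(0.05173) = 617 °C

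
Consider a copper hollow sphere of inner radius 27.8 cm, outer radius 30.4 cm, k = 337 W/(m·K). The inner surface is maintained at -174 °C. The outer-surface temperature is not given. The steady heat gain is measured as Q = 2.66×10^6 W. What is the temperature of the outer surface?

T_out = 19.2 °C

Series resistances:
  R_copper = (1/0.278 − 1/0.304)/(4πk) = 0.3076/(4π·337) = 7.265×10^-5 K/W
ΣR = 7.265×10^-5 K/W
ΔT = Q·ΣR = 2.66×10^6 × 7.265×10^-5 = 193.2 K
Heat flows inward, so T_out = T_in + ΔT = -174 + 193.2 = 19.2 °C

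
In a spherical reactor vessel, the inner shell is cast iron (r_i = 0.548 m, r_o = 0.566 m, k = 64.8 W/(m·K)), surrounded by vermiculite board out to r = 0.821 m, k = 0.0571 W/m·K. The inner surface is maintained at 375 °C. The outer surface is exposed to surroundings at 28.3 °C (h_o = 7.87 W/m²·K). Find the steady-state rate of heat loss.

Q = 445 W

Resistance network (inner→outer):
  R_cast iron = (1/0.548 − 1/0.566)/(4πk) = 0.05803/(4π·64.8) = 7.127×10^-5 K/W
  R_vermiculite board = (1/0.566 − 1/0.821)/(4πk) = 0.5488/(4π·0.0571) = 0.7648 K/W
  R_conv,out = 1/(4πr²h) = 1/(4π·0.821²·7.87) = 0.01500 K/W
ΣR = 7.127×10^-5 + 0.7648 + 0.01500 = 0.7799 K/W
Q = ΔT/ΣR = (375 °C − 28.3 °C)/0.7799 = 445 W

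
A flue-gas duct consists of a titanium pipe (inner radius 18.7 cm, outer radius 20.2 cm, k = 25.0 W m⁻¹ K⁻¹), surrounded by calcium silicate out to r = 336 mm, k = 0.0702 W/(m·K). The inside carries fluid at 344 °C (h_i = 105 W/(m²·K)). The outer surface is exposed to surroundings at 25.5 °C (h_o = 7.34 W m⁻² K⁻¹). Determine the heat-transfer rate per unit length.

Resistance network (inner→outer):
  R'_conv,in = 1/(2πr h) = 1/(2π·0.187·105) = 0.008106 m·K/W
  R'_titanium = ln(0.202/0.187)/(2πk) = 0.07716/(2π·25.0) = 4.912×10^-4 m·K/W
  R'_calcium silicate = ln(0.336/0.202)/(2πk) = 0.5088/(2π·0.0702) = 1.154 m·K/W
  R'_conv,out = 1/(2πr h) = 1/(2π·0.336·7.34) = 0.06453 m·K/W
ΣR = 0.008106 + 4.912×10^-4 + 1.154 + 0.06453 = 1.227 m·K/W
Q' = ΔT/ΣR = (344 °C − 25.5 °C)/1.227 = 260 W/m

Q' = 260 W/m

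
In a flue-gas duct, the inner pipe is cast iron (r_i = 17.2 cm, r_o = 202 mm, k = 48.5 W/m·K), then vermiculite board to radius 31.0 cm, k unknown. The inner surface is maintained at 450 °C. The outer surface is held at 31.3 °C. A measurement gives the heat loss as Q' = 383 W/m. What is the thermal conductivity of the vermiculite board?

k = 0.0624 W/m·K

ΣR = ΔT/Q' = |450 − 31.3|/383 = 1.093 m·K/W
Known resistances:
  R'_cast iron = ln(0.202/0.172)/(2πk) = 0.1608/(2π·48.5) = 5.276×10^-4 m·K/W
R_vermiculite board = ΣR − ΣR_known = 1.093 − 5.276×10^-4 = 1.092 m·K/W
ln(r₂/r₁)/(2πk) = 1.092 ⇒ k = 0.4283/(2π·1.092) = 0.0624 W/m·K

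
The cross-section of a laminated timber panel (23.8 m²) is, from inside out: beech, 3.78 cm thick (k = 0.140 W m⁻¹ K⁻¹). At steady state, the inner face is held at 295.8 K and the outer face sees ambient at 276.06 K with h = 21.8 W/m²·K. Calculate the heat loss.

Q = 1490 W

Resistance network (inner→outer):
  R_beech = L/(kA) = 0.0378/(0.140·23.8) = 0.01134 K/W
  R_conv,out = 1/(hA) = 1/(21.8·23.8) = 0.001927 K/W
ΣR = 0.01134 + 0.001927 = 0.01327 K/W
Q = ΔT/ΣR = (295.8 K − 276.06 K)/0.01327 = 1490 W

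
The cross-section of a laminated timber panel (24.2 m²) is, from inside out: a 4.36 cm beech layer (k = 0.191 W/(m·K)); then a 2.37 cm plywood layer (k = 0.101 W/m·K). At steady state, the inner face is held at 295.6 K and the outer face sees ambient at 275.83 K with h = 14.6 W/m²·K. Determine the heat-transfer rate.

Series thermal resistances, inner to outer:
  R_beech = L/(kA) = 0.0436/(0.191·24.2) = 0.009433 K/W
  R_plywood = L/(kA) = 0.0237/(0.101·24.2) = 0.009696 K/W
  R_conv,out = 1/(hA) = 1/(14.6·24.2) = 0.002830 K/W
ΣR = 0.009433 + 0.009696 + 0.002830 = 0.02196 K/W
Q = ΔT/ΣR = (295.6 K − 275.83 K)/0.02196 = 900 W

Q = 900 W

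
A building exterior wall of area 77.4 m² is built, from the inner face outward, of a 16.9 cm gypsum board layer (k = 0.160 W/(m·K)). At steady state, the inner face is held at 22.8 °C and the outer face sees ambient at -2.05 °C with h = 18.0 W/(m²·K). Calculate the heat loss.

Resistance network (inner→outer):
  R_gypsum board = L/(kA) = 0.169/(0.160·77.4) = 0.01365 K/W
  R_conv,out = 1/(hA) = 1/(18.0·77.4) = 7.178×10^-4 K/W
ΣR = 0.01365 + 7.178×10^-4 = 0.01437 K/W
Q = ΔT/ΣR = (22.8 °C − -2.05 °C)/0.01437 = 1730 W

Q = 1730 W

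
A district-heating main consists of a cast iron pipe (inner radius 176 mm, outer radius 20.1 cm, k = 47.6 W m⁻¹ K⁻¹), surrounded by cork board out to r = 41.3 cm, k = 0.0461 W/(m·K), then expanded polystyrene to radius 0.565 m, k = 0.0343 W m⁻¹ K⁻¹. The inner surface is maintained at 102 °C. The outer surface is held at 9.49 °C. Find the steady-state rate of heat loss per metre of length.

Q' = 23.5 W/m

Resistance network (inner→outer):
  R'_cast iron = ln(0.201/0.176)/(2πk) = 0.1328/(2π·47.6) = 4.441×10^-4 m·K/W
  R'_cork board = ln(0.413/0.201)/(2πk) = 0.7201/(2π·0.0461) = 2.486 m·K/W
  R'_expanded polystyrene = ln(0.565/0.413)/(2πk) = 0.3134/(2π·0.0343) = 1.454 m·K/W
ΣR = 4.441×10^-4 + 2.486 + 1.454 = 3.940 m·K/W
Q' = ΔT/ΣR = (102 °C − 9.49 °C)/3.940 = 23.5 W/m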